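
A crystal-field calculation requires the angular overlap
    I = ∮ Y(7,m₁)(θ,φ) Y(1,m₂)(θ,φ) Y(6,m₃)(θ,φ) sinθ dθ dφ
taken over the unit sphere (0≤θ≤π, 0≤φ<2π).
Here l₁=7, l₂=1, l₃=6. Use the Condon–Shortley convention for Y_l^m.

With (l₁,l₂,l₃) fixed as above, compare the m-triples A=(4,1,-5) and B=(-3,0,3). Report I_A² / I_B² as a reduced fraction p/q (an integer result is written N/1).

l's match ⇒ only the (l;m) 3-j factors differ between A and B.
A: triangle coeff Δ(7,1,6) = 1/1365; Σ_t [2,2]: t=2:+1/79833600 = 1/79833600; (3j)²=1/455 [(7 1 6; 4 1 -5)], sign=-1
B: triangle coeff Δ(7,1,6) = 1/1365; Σ_t [1,1]: t=1:−1/2177280 = -1/2177280; (3j)²=8/273 [(7 1 6; -3 0 3)], sign=+1
I_A²/I_B² = (1/455)/(8/273) = 3/40

3/40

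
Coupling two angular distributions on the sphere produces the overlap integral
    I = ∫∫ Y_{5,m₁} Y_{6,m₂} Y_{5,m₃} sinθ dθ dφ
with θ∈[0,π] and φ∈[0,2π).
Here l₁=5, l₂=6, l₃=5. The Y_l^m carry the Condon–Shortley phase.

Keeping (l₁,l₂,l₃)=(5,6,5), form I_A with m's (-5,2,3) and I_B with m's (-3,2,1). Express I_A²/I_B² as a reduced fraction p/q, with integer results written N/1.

210/121

l's match ⇒ only the (l;m) 3-j factors differ between A and B.
A: triangle coeff Δ(5,6,5) = 1/28588560; Σ_t [6,6]: t=6:+1/829440 = 1/829440; (3j)²=35/2431 [(5 6 5; -5 2 3)], sign=+1
B: triangle coeff Δ(5,6,5) = 1/28588560; Σ_t [4,6]: t=4:+1/55296 t=5:−1/25920 t=6:+1/138240 = -11/829440; (3j)²=11/1326 [(5 6 5; -3 2 1)], sign=-1
I_A²/I_B² = (35/2431)/(11/1326) = 210/121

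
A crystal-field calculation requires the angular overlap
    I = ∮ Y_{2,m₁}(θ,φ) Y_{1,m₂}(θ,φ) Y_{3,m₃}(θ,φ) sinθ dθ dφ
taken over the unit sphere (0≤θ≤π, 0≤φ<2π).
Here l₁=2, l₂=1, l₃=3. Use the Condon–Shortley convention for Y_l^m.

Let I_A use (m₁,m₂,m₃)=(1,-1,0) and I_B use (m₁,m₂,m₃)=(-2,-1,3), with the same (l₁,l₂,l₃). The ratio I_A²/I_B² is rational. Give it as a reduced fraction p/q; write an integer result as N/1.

1/5

l's match ⇒ only the (l;m) 3-j factors differ between A and B.
A: triangle coeff Δ(2,1,3) = 1/105; Σ_t [0,0]: t=0:+1/12 = 1/12; (3j)²=1/35 [(2 1 3; 1 -1 0)], sign=-1
B: triangle coeff Δ(2,1,3) = 1/105; Σ_t [0,0]: t=0:+1/48 = 1/48; (3j)²=1/7 [(2 1 3; -2 -1 3)], sign=+1
I_A²/I_B² = (1/35)/(1/7) = 1/5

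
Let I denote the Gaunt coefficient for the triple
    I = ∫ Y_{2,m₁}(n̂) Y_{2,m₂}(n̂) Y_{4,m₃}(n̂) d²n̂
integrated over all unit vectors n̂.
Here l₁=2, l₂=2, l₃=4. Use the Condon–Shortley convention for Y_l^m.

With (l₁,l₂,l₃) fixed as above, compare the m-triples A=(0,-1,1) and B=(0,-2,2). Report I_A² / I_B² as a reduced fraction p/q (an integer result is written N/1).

Shared (l₁,l₂,l₃)=(2,2,4): N and (l;000)² cancel in I_A²/I_B².
A: Δ = 0!·4!·4!/9! = 1/630; Racah Σ t=0..0: t=0:+1/24 = 1/24; ⇒ 3j(2 2 4; 0 -1 1)² = 1/21, sgn -1
B: Δ = 0!·4!·4!/9! = 1/630; Racah Σ t=0..0: t=0:+1/96 = 1/96; ⇒ 3j(2 2 4; 0 -2 2)² = 1/42, sgn +1
I_A²/I_B² = (1/21)/(1/42) = 2/1

2/1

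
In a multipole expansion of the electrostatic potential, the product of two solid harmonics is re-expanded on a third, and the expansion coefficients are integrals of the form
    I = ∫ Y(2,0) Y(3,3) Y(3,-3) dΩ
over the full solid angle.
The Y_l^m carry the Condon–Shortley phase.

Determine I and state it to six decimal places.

Checks pass: Σm=0; 8 even; l₃=3∈[1,5].
(2·2+1)(2·3+1)(2·3+1) = 245
Δ: 2! 2! 4! / 9! → 1/3780
sum: t=0:+1/24 t=1:−1/4 t=2:+1/24 = -1/6
3j²(2 3 3; 0 0 0) = Δ·Π!·Σ² = 4/105  (sign +1)
sum: t=2:+1/96 = 1/96
3j²(2 3 3; 0 3 -3) = Δ·Π!·Σ² = 5/84  (sign +1)
combine: 4πI² = 245·4/105·5/84 = 5/9
take √, sign +1: I = 0.21026104

0.210261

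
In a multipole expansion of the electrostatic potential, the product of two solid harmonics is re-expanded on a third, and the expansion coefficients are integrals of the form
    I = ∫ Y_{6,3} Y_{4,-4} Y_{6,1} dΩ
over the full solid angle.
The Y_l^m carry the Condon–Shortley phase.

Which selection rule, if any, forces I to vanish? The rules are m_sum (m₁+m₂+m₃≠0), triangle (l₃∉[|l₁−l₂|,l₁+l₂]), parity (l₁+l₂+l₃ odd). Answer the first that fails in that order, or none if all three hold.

Σmᵢ = 0  ✓
l₃∈[|l₁−l₂|,l₁+l₂]=[2,10], have l₃=6  ✓
Σlᵢ = 16 ⇒ even  ✓

none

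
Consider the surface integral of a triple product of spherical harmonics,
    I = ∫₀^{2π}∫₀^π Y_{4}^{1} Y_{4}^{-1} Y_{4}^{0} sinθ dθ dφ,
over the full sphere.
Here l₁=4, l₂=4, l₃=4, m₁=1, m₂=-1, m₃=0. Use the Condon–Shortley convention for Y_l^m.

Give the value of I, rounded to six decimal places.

m-sum 0 ✓  L=12 even ✓  0≤4≤8 ✓
Π(2lᵢ+1) = 9×9×9 = 729
triangle coeff Δ(4,4,4) = 1/450450
Σ_t [0,4]: t=0:+1/13824 t=1:−1/216 t=2:+1/64 t=3:−1/216 t=4:+1/13824 = 5/768
(3j)²=18/1001 [(4 4 4; 0 0 0)], sign=+1
Σ_t [0,3]: t=0:+1/864 t=1:−1/96 t=2:+1/144 t=3:−1/3456 = -1/384
(3j)²=9/2002 [(4 4 4; 1 -1 0)], sign=-1
⇒ 4πI² = 59049/1002001
I = (-1)√(59049/1002001/(4π)) = -0.06848055

-0.068481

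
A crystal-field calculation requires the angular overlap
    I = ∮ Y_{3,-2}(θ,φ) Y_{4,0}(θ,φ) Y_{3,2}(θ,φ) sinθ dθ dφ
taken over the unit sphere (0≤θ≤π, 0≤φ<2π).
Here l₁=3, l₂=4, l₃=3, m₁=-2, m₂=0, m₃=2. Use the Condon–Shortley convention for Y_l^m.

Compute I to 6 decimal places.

m-sum 0 ✓  L=10 even ✓  1≤3≤7 ✓
Π(2lᵢ+1) = 7×9×7 = 441
triangle coeff Δ(3,4,3) = 1/34650
Σ_t [1,3]: t=1:−1/72 t=2:+1/16 t=3:−1/72 = 5/144
(3j)²=2/77 [(3 4 3; 0 0 0)], sign=-1
Σ_t [3,4]: t=3:−1/72 t=4:+1/576 = -7/576
(3j)²=7/198 [(3 4 3; -2 0 2)], sign=+1
⇒ 4πI² = 49/121
I = (-1)√(49/121/(4π)) = -0.17951487

-0.179515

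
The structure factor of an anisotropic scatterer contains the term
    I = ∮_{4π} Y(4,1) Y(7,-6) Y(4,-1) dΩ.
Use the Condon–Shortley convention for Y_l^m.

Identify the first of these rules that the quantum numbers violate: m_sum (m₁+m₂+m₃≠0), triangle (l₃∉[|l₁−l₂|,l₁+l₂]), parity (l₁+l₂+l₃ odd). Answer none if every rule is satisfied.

azimuthal sum: 1 − 6 − 1 = -6  ✗
3 ≤ 4 ≤ 11 (triangle on l)
L = 4 + 7 + 4 = 15 (odd)

m_sum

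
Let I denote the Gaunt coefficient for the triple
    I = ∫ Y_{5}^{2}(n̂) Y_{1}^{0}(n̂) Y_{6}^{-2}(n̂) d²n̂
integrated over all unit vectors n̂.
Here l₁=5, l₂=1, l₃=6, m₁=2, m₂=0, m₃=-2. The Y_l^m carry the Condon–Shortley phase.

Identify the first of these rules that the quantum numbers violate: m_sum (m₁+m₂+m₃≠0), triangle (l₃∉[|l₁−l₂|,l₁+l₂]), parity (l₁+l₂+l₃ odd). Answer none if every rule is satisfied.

Σmᵢ = 0  ✓
l₃∈[|l₁−l₂|,l₁+l₂]=[4,6], have l₃=6  ✓
Σlᵢ = 12 ⇒ even  ✓

none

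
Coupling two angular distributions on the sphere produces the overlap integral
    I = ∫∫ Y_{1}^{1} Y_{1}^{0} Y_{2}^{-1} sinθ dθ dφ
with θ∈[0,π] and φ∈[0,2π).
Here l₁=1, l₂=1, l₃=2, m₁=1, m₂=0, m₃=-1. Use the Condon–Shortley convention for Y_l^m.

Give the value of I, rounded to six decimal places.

-0.218510

m-sum 0 ✓  L=4 even ✓  0≤2≤2 ✓
Π(2lᵢ+1) = 3×3×5 = 45
triangle coeff Δ(1,1,2) = 1/30
Σ_t [0,0]: t=0:+1/1 = 1/1
(3j)²=2/15 [(1 1 2; 0 0 0)], sign=+1
Σ_t [0,0]: t=0:+1/2 = 1/2
(3j)²=1/10 [(1 1 2; 1 0 -1)], sign=-1
⇒ 4πI² = 3/5
I = (-1)√(3/5/(4π)) = -0.21850969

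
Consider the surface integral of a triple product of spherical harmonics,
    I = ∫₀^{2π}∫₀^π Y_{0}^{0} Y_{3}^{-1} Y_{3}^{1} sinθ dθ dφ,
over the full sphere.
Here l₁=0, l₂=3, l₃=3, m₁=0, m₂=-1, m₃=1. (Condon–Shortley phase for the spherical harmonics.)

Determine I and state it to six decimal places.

-0.282095

Rules hold: Σm=0, L=6 even, 3≤3≤3.
N = 1·7·7 = 49
Δ = 0!·0!·6!/7! = 1/7
Racah Σ t=0..0: t=0:+1/36 = 1/36
⇒ 3j(0 3 3; 0 0 0)² = 1/7, sgn -1
Racah Σ t=0..0: t=0:+1/48 = 1/48
⇒ 3j(0 3 3; 0 -1 1)² = 1/7, sgn +1
4πI² = N·(3j₀)²·(3jₘ)² = 1/1
I = -1·√(1/4π) = -0.28209479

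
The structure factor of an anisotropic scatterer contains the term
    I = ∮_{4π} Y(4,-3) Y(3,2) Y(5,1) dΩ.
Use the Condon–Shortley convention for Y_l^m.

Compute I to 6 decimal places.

0.160929

Rules hold: Σm=0, L=12 even, 1≤5≤7.
N = 9·7·11 = 693
Δ = 2!·6!·4!/13! = 1/180180
Racah Σ t=0..2: t=0:+1/576 t=1:−1/144 t=2:+1/576 = -1/288
⇒ 3j(4 3 5; 0 0 0)² = 20/1001, sgn +1
Racah Σ t=1..2: t=1:−1/17280 t=2:+1/1440 = 11/17280
⇒ 3j(4 3 5; -3 2 1)² = 11/468, sgn +1
4πI² = N·(3j₀)²·(3jₘ)² = 55/169
I = +1·√(0.325444/4π) = 0.16092854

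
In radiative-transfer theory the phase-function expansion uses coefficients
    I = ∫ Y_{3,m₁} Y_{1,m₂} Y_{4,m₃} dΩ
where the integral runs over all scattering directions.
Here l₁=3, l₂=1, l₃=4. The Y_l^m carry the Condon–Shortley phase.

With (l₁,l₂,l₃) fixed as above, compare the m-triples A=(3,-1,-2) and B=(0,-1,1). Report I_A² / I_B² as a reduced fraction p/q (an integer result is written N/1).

1/10

Shared (l₁,l₂,l₃)=(3,1,4): N and (l;000)² cancel in I_A²/I_B².
A: Δ = 0!·6!·2!/9! = 1/252; Racah Σ t=0..0: t=0:+1/1440 = 1/1440; ⇒ 3j(3 1 4; 3 -1 -2)² = 1/252, sgn +1
B: Δ = 0!·6!·2!/9! = 1/252; Racah Σ t=0..0: t=0:+1/72 = 1/72; ⇒ 3j(3 1 4; 0 -1 1)² = 5/126, sgn -1
I_A²/I_B² = (1/252)/(5/126) = 1/10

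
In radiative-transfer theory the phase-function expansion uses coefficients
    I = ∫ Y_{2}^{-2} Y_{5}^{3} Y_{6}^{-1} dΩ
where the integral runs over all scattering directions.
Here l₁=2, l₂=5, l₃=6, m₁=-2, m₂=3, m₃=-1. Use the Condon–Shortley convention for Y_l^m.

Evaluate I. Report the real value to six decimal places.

L=13 odd ⇒ parity kills the (l;000) factor ⇒ I = 0

0.000000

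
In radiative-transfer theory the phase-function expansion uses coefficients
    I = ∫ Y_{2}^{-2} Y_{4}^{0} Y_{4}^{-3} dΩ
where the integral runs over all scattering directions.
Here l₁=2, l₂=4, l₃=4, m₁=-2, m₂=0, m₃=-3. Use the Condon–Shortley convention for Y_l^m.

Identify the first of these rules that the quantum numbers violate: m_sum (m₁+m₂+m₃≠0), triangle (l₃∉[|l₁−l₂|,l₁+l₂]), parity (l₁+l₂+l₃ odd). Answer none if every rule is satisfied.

m₁+m₂+m₃ = -2 + 0 − 3 = -5  ✗
triangle: |2−4|=2 ≤ l₃=4 ≤ 2+4=6
parity: l₁+l₂+l₃ = 10 is even

m_sum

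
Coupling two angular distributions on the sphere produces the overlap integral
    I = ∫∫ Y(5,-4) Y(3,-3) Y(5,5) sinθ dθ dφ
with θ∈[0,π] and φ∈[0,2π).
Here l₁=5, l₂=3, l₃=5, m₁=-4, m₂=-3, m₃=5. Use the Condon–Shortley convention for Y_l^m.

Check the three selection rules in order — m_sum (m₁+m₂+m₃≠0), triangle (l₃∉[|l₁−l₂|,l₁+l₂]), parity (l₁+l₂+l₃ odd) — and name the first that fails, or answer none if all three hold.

azimuthal sum: -4 − 3 + 5 = -2  ✗
2 ≤ 5 ≤ 8 (triangle on l)
L = 5 + 3 + 5 = 13 (odd)

m_sum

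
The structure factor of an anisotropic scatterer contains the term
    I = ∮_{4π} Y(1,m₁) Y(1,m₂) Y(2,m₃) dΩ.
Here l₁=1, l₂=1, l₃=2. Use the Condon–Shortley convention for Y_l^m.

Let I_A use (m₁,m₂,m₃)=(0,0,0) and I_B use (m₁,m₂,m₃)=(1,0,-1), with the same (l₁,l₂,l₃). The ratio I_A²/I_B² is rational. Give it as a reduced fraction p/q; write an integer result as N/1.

l's match ⇒ only the (l;m) 3-j factors differ between A and B.
A: triangle coeff Δ(1,1,2) = 1/30; Σ_t [0,0]: t=0:+1/1 = 1/1; (3j)²=2/15 [(1 1 2; 0 0 0)], sign=+1
B: triangle coeff Δ(1,1,2) = 1/30; Σ_t [0,0]: t=0:+1/2 = 1/2; (3j)²=1/10 [(1 1 2; 1 0 -1)], sign=-1
I_A²/I_B² = (2/15)/(1/10) = 4/3

4/3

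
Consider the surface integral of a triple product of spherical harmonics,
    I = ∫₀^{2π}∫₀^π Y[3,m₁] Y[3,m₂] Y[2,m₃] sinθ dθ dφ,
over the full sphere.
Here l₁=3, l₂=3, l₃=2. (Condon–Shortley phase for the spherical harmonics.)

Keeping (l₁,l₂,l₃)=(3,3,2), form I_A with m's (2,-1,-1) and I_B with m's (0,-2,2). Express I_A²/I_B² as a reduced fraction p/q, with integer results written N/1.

l's match ⇒ only the (l;m) 3-j factors differ between A and B.
A: triangle coeff Δ(3,3,2) = 1/3780; Σ_t [0,1]: t=0:+1/48 t=1:−1/12 = -1/16; (3j)²=1/28 [(3 3 2; 2 -1 -1)], sign=+1
B: triangle coeff Δ(3,3,2) = 1/3780; Σ_t [1,1]: t=1:−1/24 = -1/24; (3j)²=1/21 [(3 3 2; 0 -2 2)], sign=-1
I_A²/I_B² = (1/28)/(1/21) = 3/4

3/4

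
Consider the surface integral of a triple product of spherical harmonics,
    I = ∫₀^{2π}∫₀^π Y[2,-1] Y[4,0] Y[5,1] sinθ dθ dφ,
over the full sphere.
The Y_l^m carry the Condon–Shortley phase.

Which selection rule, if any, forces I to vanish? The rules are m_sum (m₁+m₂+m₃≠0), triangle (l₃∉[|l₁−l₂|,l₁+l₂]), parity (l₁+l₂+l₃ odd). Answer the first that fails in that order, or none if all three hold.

parity

azimuthal sum: -1 + 0 + 1 = 0  ✓
2 ≤ 5 ≤ 6 (triangle on l)  ✓
L = 2 + 4 + 5 = 11 (odd)  ✗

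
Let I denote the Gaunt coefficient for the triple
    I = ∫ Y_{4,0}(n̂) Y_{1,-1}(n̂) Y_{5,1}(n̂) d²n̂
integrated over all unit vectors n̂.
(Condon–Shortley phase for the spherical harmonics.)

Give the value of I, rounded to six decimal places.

-0.190188

Checks pass: Σm=0; 10 even; l₃=5∈[3,5].
(2·4+1)(2·1+1)(2·5+1) = 297
Δ: 0! 8! 2! / 11! → 1/495
sum: t=0:+1/576 = 1/576
3j²(4 1 5; 0 0 0) = Δ·Π!·Σ² = 5/99  (sign -1)
sum: t=0:+1/1152 = 1/1152
3j²(4 1 5; 0 -1 1) = Δ·Π!·Σ² = 1/33  (sign +1)
combine: 4πI² = 297·5/99·1/33 = 5/11
take √, sign -1: I = -0.19018827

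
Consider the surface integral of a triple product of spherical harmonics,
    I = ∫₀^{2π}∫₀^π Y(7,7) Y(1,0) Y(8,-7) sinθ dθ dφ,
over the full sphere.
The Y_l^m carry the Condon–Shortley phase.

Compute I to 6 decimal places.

Checks pass: Σm=0; 16 even; l₃=8∈[6,8].
(2·7+1)(2·1+1)(2·8+1) = 765
Δ: 0! 14! 2! / 17! → 1/2040
sum: t=0:+1/25401600 = 1/25401600
3j²(7 1 8; 0 0 0) = Δ·Π!·Σ² = 8/255  (sign +1)
sum: t=0:+1/87178291200 = 1/87178291200
3j²(7 1 8; 7 0 -7) = Δ·Π!·Σ² = 1/136  (sign -1)
combine: 4πI² = 765·8/255·1/136 = 3/17
take √, sign -1: I = -0.11850352

-0.118504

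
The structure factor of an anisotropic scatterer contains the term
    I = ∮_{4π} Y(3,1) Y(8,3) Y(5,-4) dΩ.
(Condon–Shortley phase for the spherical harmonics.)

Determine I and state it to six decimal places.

Rules hold: Σm=0, L=16 even, 5≤5≤11.
N = 7·17·11 = 1309
Δ = 6!·0!·10!/17! = 1/136136
Racah Σ t=3..3: t=3:−1/518400 = -1/518400
⇒ 3j(3 8 5; 0 0 0)² = 56/2431, sgn +1
Racah Σ t=2..2: t=2:+1/17418240 = 1/17418240
⇒ 3j(3 8 5; 1 3 -4)² = 25/12376, sgn -1
4πI² = N·(3j₀)²·(3jₘ)² = 175/2873
I = -1·√(0.0609119/4π) = -0.06962197

-0.069622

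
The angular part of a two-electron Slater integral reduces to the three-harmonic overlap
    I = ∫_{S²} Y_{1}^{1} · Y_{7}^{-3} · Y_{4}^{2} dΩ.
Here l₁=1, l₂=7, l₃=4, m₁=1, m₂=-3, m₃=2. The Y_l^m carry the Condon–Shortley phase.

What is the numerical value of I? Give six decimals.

0.000000

triangle: need 6≤l₃≤8, have 4; I=0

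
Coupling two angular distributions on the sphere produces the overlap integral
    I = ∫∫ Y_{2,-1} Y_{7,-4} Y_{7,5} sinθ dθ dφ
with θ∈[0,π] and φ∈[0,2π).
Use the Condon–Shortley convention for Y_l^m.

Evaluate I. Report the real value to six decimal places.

Rules hold: Σm=0, L=16 even, 5≤7≤9.
N = 5·15·15 = 1125
Δ = 2!·2!·12!/17! = 1/185640
Racah Σ t=0..2: t=0:+1/2419200 t=1:−1/518400 t=2:+1/2419200 = -1/907200
⇒ 3j(2 7 7; 0 0 0)² = 56/3315, sgn +1
Racah Σ t=1..2: t=1:−1/14515200 t=2:+1/79833600 = -1/17740800
⇒ 3j(2 7 7; -1 -4 5)² = 729/30940, sgn -1
4πI² = N·(3j₀)²·(3jₘ)² = 21870/48841
I = -1·√(0.44778/4π) = -0.18876748

-0.188767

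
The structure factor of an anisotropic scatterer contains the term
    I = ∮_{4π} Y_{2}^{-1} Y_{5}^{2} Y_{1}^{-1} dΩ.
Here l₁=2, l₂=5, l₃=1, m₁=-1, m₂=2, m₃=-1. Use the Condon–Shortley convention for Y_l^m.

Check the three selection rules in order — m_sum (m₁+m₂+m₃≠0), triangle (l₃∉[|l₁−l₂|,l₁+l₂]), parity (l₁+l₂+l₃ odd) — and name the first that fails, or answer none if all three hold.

Σmᵢ = 0  ✓
l₃∈[|l₁−l₂|,l₁+l₂]=[3,7], have l₃=1  ✗
Σlᵢ = 8 ⇒ even

triangle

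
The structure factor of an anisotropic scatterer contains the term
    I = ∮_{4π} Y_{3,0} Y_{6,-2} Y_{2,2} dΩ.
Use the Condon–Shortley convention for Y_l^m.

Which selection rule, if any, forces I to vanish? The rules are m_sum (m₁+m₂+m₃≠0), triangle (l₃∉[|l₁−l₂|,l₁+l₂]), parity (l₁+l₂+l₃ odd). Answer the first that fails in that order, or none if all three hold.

triangle

Σmᵢ = 0  ✓
l₃∈[|l₁−l₂|,l₁+l₂]=[3,9], have l₃=2  ✗
Σlᵢ = 11 ⇒ odd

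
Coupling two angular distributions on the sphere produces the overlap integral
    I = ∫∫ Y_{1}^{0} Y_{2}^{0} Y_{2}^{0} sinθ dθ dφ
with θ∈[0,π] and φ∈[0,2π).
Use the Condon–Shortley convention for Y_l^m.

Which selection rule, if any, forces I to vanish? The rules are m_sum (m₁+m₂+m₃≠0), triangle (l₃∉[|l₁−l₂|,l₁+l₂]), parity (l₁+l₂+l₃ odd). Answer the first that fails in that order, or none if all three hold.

parity

Σmᵢ = 0  ✓
l₃∈[|l₁−l₂|,l₁+l₂]=[1,3], have l₃=2  ✓
Σlᵢ = 5 ⇒ odd  ✗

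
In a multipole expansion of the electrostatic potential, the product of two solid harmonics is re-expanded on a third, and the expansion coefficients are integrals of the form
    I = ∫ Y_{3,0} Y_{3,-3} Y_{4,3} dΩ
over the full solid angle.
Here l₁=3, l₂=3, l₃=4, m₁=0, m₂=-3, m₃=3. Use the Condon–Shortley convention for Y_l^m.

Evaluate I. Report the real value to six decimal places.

Rules hold: Σm=0, L=10 even, 0≤4≤6.
N = 7·7·9 = 441
Δ = 2!·4!·4!/11! = 1/34650
Racah Σ t=0..2: t=0:+1/72 t=1:−1/16 t=2:+1/72 = -5/144
⇒ 3j(3 3 4; 0 0 0)² = 2/77, sgn -1
Racah Σ t=0..0: t=0:+1/288 = 1/288
⇒ 3j(3 3 4; 0 -3 3)² = 1/22, sgn -1
4πI² = N·(3j₀)²·(3jₘ)² = 63/121
I = +1·√(0.520661/4π) = 0.20355073

0.203551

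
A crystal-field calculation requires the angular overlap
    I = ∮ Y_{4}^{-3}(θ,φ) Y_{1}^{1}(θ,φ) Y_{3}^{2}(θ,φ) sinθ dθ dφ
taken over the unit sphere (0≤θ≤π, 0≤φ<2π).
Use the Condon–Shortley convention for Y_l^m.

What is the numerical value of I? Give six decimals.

-0.282095

Rules hold: Σm=0, L=8 even, 3≤3≤5.
N = 9·3·7 = 189
Δ = 2!·6!·0!/9! = 1/252
Racah Σ t=1..1: t=1:−1/36 = -1/36
⇒ 3j(4 1 3; 0 0 0)² = 4/63, sgn +1
Racah Σ t=2..2: t=2:+1/240 = 1/240
⇒ 3j(4 1 3; -3 1 2)² = 1/12, sgn -1
4πI² = N·(3j₀)²·(3jₘ)² = 1/1
I = -1·√(1/4π) = -0.28209479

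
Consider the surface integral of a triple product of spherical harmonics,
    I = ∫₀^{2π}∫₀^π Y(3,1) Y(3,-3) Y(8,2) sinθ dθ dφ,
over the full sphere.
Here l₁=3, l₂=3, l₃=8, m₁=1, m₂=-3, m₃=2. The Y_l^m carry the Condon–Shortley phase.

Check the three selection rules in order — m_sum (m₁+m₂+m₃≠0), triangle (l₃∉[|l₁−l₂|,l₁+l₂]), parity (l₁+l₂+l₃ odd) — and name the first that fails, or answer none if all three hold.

triangle

m₁+m₂+m₃ = 1 − 3 + 2 = 0  ✓
triangle: |3−3|=0 ≤ l₃=8 ≤ 3+3=6  ✗
parity: l₁+l₂+l₃ = 14 is even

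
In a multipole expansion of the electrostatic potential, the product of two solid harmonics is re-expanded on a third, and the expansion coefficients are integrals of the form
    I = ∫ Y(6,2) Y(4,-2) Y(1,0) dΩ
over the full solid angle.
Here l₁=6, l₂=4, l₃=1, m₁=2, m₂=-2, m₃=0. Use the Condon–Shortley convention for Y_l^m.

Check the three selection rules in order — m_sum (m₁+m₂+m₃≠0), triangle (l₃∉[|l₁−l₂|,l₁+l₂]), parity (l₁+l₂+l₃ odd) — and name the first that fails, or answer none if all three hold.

triangle

Σmᵢ = 0  ✓
l₃∈[|l₁−l₂|,l₁+l₂]=[2,10], have l₃=1  ✗
Σlᵢ = 11 ⇒ odd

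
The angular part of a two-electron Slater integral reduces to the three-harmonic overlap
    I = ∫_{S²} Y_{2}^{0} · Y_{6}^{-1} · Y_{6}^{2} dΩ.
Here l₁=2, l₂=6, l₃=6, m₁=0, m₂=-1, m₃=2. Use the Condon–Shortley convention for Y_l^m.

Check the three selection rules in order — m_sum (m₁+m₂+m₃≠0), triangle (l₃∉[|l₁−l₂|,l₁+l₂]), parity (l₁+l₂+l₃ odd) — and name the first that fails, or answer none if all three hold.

m₁+m₂+m₃ = 0 − 1 + 2 = 1  ✗
triangle: |2−6|=4 ≤ l₃=6 ≤ 2+6=8
parity: l₁+l₂+l₃ = 14 is even

m_sum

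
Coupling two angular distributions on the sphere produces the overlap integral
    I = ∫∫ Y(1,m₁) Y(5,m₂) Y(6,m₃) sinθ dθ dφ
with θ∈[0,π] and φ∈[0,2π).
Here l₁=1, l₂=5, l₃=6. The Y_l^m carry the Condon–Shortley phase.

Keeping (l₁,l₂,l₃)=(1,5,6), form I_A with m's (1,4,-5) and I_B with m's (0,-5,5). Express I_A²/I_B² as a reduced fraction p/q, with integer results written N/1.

Shared (l₁,l₂,l₃)=(1,5,6): N and (l;000)² cancel in I_A²/I_B².
A: Δ = 0!·2!·10!/13! = 1/858; Racah Σ t=0..0: t=0:+1/725760 = 1/725760; ⇒ 3j(1 5 6; 1 4 -5)² = 5/78, sgn -1
B: Δ = 0!·2!·10!/13! = 1/858; Racah Σ t=0..0: t=0:+1/3628800 = 1/3628800; ⇒ 3j(1 5 6; 0 -5 5)² = 1/78, sgn -1
I_A²/I_B² = (5/78)/(1/78) = 5/1

5/1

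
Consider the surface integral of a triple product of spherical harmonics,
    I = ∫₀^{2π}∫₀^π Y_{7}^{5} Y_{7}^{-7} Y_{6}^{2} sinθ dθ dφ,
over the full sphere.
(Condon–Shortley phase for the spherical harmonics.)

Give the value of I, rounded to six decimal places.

0.169125

Checks pass: Σm=0; 20 even; l₃=6∈[0,14].
(2·7+1)(2·7+1)(2·6+1) = 2925
Δ: 8! 6! 6! / 21! → 1/2444321880
sum: t=1:−1/2612736000 t=2:+1/20736000 t=3:−1/1658880 t=4:+1/746496 t=5:−1/1658880 t=6:+1/20736000 t=7:−1/2612736000 = 1/4354560
3j²(7 7 6; 0 0 0) = Δ·Π!·Σ² = 1000/138567  (sign +1)
sum: t=0:+1/1393459200 = 1/1393459200
3j²(7 7 6; 5 -7 2) = Δ·Π!·Σ² = 11/646  (sign +1)
combine: 4πI² = 2925·1000/138567·11/646 = 37500/104329
take √, sign +1: I = 0.16912514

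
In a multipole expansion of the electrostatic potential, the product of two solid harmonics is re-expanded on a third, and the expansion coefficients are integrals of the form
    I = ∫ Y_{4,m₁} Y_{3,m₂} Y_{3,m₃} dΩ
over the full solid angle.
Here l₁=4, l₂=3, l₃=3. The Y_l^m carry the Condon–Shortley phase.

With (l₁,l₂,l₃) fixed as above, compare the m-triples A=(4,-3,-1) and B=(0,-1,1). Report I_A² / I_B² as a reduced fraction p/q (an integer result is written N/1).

42/1

Same 4,3,3: normalisation and zero-m 3j drop out of the ratio.
A: Δ: 4! 4! 2! / 11! → 1/34650; sum: t=0:+1/1152 = 1/1152; 3j²(4 3 3; 4 -3 -1) = Δ·Π!·Σ² = 1/33  (sign +1)
B: Δ: 4! 4! 2! / 11! → 1/34650; sum: t=0:+1/1152 t=1:−1/36 t=2:+1/32 = 5/1152; 3j²(4 3 3; 0 -1 1) = Δ·Π!·Σ² = 1/1386  (sign +1)
I_A²/I_B² = (1/33)/(1/1386) = 42/1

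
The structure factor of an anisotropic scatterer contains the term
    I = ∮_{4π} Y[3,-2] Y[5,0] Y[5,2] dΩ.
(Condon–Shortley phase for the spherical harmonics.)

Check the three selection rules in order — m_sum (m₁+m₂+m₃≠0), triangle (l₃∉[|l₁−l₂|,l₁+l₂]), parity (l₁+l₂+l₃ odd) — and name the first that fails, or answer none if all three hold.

Σmᵢ = 0  ✓
l₃∈[|l₁−l₂|,l₁+l₂]=[2,8], have l₃=5  ✓
Σlᵢ = 13 ⇒ odd  ✗

parity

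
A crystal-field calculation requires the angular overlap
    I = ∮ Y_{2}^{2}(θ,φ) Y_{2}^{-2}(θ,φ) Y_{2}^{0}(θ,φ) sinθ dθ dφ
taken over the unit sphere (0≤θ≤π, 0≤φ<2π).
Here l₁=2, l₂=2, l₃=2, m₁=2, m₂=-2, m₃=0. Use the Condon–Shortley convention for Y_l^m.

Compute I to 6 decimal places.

-0.180224

m-sum 0 ✓  L=6 even ✓  0≤2≤4 ✓
Π(2lᵢ+1) = 5×5×5 = 125
triangle coeff Δ(2,2,2) = 1/630
Σ_t [0,2]: t=0:+1/8 t=1:−1/1 t=2:+1/8 = -3/4
(3j)²=2/35 [(2 2 2; 0 0 0)], sign=-1
Σ_t [0,0]: t=0:+1/8 = 1/8
(3j)²=2/35 [(2 2 2; 2 -2 0)], sign=+1
⇒ 4πI² = 20/49
I = (-1)√(20/49/(4π)) = -0.18022375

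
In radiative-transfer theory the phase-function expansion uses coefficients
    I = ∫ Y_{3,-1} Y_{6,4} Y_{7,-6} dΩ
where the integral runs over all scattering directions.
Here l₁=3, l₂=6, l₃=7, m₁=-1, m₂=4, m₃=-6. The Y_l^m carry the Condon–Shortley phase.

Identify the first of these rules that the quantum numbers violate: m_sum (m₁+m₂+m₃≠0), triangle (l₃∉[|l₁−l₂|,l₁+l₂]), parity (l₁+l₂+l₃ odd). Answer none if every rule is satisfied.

azimuthal sum: -1 + 4 − 6 = -3  ✗
3 ≤ 7 ≤ 9 (triangle on l)
L = 3 + 6 + 7 = 16 (even)

m_sum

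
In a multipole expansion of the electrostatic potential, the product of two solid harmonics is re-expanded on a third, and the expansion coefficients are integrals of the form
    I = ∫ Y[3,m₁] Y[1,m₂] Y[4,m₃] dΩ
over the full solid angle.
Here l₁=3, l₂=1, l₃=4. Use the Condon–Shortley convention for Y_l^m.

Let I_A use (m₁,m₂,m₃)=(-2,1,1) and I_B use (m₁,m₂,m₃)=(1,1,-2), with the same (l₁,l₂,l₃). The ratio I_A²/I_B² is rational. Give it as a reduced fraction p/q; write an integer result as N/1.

Shared (l₁,l₂,l₃)=(3,1,4): N and (l;000)² cancel in I_A²/I_B².
A: Δ = 0!·6!·2!/9! = 1/252; Racah Σ t=0..0: t=0:+1/240 = 1/240; ⇒ 3j(3 1 4; -2 1 1)² = 1/84, sgn -1
B: Δ = 0!·6!·2!/9! = 1/252; Racah Σ t=0..0: t=0:+1/96 = 1/96; ⇒ 3j(3 1 4; 1 1 -2)² = 5/84, sgn +1
I_A²/I_B² = (1/84)/(5/84) = 1/5

1/5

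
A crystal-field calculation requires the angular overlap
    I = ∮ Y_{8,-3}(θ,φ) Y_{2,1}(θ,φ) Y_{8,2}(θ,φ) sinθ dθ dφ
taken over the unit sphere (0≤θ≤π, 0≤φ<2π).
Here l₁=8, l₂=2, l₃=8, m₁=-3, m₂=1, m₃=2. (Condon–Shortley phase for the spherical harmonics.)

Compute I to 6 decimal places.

-0.110109

m-sum 0 ✓  L=18 even ✓  6≤8≤10 ✓
Π(2lᵢ+1) = 17×5×17 = 1445
triangle coeff Δ(8,2,8) = 1/348840
Σ_t [0,2]: t=0:+1/116121600 t=1:−1/25401600 t=2:+1/116121600 = -1/45158400
(3j)²=24/1615 [(8 2 8; 0 0 0)], sign=-1
Σ_t [1,2]: t=1:−1/174182400 t=2:+1/87091200 = 1/174182400
(3j)²=55/7752 [(8 2 8; -3 1 2)], sign=+1
⇒ 4πI² = 55/361
I = (-1)√(55/361/(4π)) = -0.11010900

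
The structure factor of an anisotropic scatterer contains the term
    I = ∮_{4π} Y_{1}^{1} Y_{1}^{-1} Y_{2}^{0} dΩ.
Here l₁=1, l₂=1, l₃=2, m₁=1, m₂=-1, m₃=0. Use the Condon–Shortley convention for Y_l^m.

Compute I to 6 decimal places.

Checks pass: Σm=0; 4 even; l₃=2∈[0,2].
(2·1+1)(2·1+1)(2·2+1) = 45
Δ: 0! 2! 2! / 5! → 1/30
sum: t=0:+1/1 = 1/1
3j²(1 1 2; 0 0 0) = Δ·Π!·Σ² = 2/15  (sign +1)
sum: t=0:+1/4 = 1/4
3j²(1 1 2; 1 -1 0) = Δ·Π!·Σ² = 1/30  (sign +1)
combine: 4πI² = 45·2/15·1/30 = 1/5
take √, sign +1: I = 0.12615663

0.126157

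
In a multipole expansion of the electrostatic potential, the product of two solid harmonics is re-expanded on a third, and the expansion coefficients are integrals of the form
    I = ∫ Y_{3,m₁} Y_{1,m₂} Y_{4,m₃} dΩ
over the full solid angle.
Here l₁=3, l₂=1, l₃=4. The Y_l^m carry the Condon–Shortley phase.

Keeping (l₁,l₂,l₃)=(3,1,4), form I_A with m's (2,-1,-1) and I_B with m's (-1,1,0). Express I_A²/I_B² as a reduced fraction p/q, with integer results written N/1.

Same 3,1,4: normalisation and zero-m 3j drop out of the ratio.
A: Δ: 0! 6! 2! / 9! → 1/252; sum: t=0:+1/240 = 1/240; 3j²(3 1 4; 2 -1 -1) = Δ·Π!·Σ² = 1/84  (sign -1)
B: Δ: 0! 6! 2! / 9! → 1/252; sum: t=0:+1/96 = 1/96; 3j²(3 1 4; -1 1 0) = Δ·Π!·Σ² = 1/42  (sign +1)
I_A²/I_B² = (1/84)/(1/42) = 1/2

1/2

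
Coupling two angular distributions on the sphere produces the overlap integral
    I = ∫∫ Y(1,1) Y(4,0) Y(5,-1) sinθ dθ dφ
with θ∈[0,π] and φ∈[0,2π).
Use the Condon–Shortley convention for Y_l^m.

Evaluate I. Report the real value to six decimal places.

m-sum 0 ✓  L=10 even ✓  3≤5≤5 ✓
Π(2lᵢ+1) = 3×9×11 = 297
triangle coeff Δ(1,4,5) = 1/495
Σ_t [0,0]: t=0:+1/576 = 1/576
(3j)²=5/99 [(1 4 5; 0 0 0)], sign=-1
Σ_t [0,0]: t=0:+1/1152 = 1/1152
(3j)²=1/33 [(1 4 5; 1 0 -1)], sign=+1
⇒ 4πI² = 5/11
I = (-1)√(5/11/(4π)) = -0.19018827

-0.190188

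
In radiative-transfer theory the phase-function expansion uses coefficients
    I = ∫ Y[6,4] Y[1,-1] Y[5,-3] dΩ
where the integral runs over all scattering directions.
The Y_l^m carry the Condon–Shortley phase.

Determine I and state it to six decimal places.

Rules hold: Σm=0, L=12 even, 5≤5≤7.
N = 13·3·11 = 429
Δ = 2!·10!·0!/13! = 1/858
Racah Σ t=1..1: t=1:−1/14400 = -1/14400
⇒ 3j(6 1 5; 0 0 0)² = 6/143, sgn +1
Racah Σ t=0..0: t=0:+1/161280 = 1/161280
⇒ 3j(6 1 5; 4 -1 -3)² = 15/286, sgn +1
4πI² = N·(3j₀)²·(3jₘ)² = 135/143
I = +1·√(0.944056/4π) = 0.27409047

0.274090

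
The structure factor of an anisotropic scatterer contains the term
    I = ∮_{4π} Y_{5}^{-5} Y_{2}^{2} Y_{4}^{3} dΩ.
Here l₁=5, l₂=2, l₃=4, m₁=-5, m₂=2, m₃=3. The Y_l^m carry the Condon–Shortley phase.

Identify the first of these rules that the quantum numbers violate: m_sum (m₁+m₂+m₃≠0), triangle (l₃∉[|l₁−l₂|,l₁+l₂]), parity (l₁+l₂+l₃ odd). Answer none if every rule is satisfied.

parity

m₁+m₂+m₃ = -5 + 2 + 3 = 0  ✓
triangle: |5−2|=3 ≤ l₃=4 ≤ 5+2=7  ✓
parity: l₁+l₂+l₃ = 11 is odd  ✗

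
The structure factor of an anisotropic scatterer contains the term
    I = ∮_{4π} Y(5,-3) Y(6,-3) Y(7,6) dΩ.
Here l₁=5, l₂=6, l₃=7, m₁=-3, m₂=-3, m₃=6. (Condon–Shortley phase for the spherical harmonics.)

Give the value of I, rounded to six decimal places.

m-sum 0 ✓  L=18 even ✓  1≤7≤11 ✓
Π(2lᵢ+1) = 11×13×15 = 2145
triangle coeff Δ(5,6,7) = 1/174594420
Σ_t [0,4]: t=0:+1/4147200 t=1:−1/207360 t=2:+1/82944 t=3:−1/207360 t=4:+1/4147200 = 1/345600
(3j)²=420/46189 [(5 6 7; 0 0 0)], sign=-1
Σ_t [2,3]: t=2:+1/14515200 t=3:−1/29030400 = 1/29030400
(3j)²=12/1615 [(5 6 7; -3 -3 6)], sign=-1
⇒ 4πI² = 15120/104329
I = (+1)√(15120/104329/(4π)) = 0.10739114

0.107391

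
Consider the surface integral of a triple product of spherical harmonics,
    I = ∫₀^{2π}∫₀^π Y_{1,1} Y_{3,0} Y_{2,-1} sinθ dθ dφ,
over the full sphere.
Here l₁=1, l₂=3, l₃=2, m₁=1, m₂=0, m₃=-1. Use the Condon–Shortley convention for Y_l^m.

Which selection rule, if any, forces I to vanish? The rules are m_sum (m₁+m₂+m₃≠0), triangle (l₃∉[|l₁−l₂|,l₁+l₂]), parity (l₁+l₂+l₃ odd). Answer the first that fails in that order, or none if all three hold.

azimuthal sum: 1 + 0 − 1 = 0  ✓
2 ≤ 2 ≤ 4 (triangle on l)  ✓
L = 1 + 3 + 2 = 6 (even)  ✓

none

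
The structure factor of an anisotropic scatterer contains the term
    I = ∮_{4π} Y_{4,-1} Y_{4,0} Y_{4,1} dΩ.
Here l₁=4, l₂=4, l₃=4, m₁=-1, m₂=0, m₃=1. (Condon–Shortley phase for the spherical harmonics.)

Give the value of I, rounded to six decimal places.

-0.068481

Rules hold: Σm=0, L=12 even, 0≤4≤8.
N = 9·9·9 = 729
Δ = 4!·4!·4!/13! = 1/450450
Racah Σ t=0..4: t=0:+1/13824 t=1:−1/216 t=2:+1/64 t=3:−1/216 t=4:+1/13824 = 5/768
⇒ 3j(4 4 4; 0 0 0)² = 18/1001, sgn +1
Racah Σ t=1..4: t=1:−1/864 t=2:+1/96 t=3:−1/144 t=4:+1/3456 = 1/384
⇒ 3j(4 4 4; -1 0 1)² = 9/2002, sgn -1
4πI² = N·(3j₀)²·(3jₘ)² = 59049/1002001
I = -1·√(0.0589311/4π) = -0.06848055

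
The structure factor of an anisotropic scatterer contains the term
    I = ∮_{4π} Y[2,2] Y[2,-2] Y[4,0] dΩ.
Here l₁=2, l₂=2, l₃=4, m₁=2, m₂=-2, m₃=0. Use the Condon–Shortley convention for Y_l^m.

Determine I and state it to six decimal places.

m-sum 0 ✓  L=8 even ✓  0≤4≤4 ✓
Π(2lᵢ+1) = 5×5×9 = 225
triangle coeff Δ(2,2,4) = 1/630
Σ_t [0,0]: t=0:+1/16 = 1/16
(3j)²=2/35 [(2 2 4; 0 0 0)], sign=+1
Σ_t [0,0]: t=0:+1/576 = 1/576
(3j)²=1/630 [(2 2 4; 2 -2 0)], sign=+1
⇒ 4πI² = 1/49
I = (+1)√(1/49/(4π)) = 0.04029926

0.040299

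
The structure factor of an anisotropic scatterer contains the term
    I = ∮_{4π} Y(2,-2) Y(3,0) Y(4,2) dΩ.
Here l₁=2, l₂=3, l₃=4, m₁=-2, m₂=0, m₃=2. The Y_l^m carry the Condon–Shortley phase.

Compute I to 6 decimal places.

0.000000

L=9 odd ⇒ parity kills the (l;000) factor ⇒ I = 0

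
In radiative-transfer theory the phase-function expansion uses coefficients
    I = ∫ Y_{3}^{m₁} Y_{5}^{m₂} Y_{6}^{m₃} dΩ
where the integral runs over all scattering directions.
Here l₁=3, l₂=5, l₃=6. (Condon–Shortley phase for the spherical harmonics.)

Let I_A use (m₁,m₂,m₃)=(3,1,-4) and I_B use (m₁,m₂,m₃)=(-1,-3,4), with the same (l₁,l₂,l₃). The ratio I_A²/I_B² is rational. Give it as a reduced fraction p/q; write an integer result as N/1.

l's match ⇒ only the (l;m) 3-j factors differ between A and B.
A: triangle coeff Δ(3,5,6) = 1/675675; Σ_t [0,0]: t=0:+1/69120 = 1/69120; (3j)²=4/143 [(3 5 6; 3 1 -4)], sign=+1
B: triangle coeff Δ(3,5,6) = 1/675675; Σ_t [0,2]: t=0:+1/69120 t=1:−1/30240 t=2:+1/322560 = -1/64512; (3j)²=10/1001 [(3 5 6; -1 -3 4)], sign=-1
I_A²/I_B² = (4/143)/(10/1001) = 14/5

14/5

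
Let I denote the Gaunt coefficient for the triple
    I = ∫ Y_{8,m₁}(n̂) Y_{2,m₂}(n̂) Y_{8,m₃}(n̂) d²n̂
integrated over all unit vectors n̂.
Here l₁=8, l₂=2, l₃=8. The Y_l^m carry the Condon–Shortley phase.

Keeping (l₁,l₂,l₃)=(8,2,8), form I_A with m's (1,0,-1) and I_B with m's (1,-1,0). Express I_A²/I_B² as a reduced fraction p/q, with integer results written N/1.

529/12

Same 8,2,8: normalisation and zero-m 3j drop out of the ratio.
A: Δ: 2! 14! 2! / 19! → 1/348840; sum: t=0:+1/101606400 t=1:−1/29030400 t=2:+1/174182400 = -23/1219276800; 3j²(8 2 8; 1 0 -1) = Δ·Π!·Σ² = 529/38760  (sign +1)
B: Δ: 2! 14! 2! / 19! → 1/348840; sum: t=0:+1/50803200 t=1:−1/58060800 = 1/406425600; 3j²(8 2 8; 1 -1 0) = Δ·Π!·Σ² = 1/3230  (sign +1)
I_A²/I_B² = (529/38760)/(1/3230) = 529/12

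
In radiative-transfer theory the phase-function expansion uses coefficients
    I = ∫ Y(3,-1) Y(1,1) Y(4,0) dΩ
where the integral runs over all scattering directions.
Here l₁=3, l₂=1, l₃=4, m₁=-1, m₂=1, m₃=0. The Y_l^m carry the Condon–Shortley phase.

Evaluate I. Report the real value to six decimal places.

0.150786

Rules hold: Σm=0, L=8 even, 2≤4≤4.
N = 7·3·9 = 189
Δ = 0!·6!·2!/9! = 1/252
Racah Σ t=0..0: t=0:+1/36 = 1/36
⇒ 3j(3 1 4; 0 0 0)² = 4/63, sgn +1
Racah Σ t=0..0: t=0:+1/96 = 1/96
⇒ 3j(3 1 4; -1 1 0)² = 1/42, sgn +1
4πI² = N·(3j₀)²·(3jₘ)² = 2/7
I = +1·√(0.285714/4π) = 0.15078601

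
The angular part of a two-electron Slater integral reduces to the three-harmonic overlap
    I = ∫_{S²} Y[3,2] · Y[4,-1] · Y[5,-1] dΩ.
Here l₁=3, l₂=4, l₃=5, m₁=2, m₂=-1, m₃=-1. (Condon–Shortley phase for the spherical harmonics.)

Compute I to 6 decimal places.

0.138239

Checks pass: Σm=0; 12 even; l₃=5∈[1,7].
(2·3+1)(2·4+1)(2·5+1) = 693
Δ: 2! 4! 6! / 13! → 1/180180
sum: t=0:+1/576 t=1:−1/144 t=2:+1/576 = -1/288
3j²(3 4 5; 0 0 0) = Δ·Π!·Σ² = 20/1001  (sign +1)
sum: t=0:+1/432 t=1:−1/1152 = 5/3456
3j²(3 4 5; 2 -1 -1) = Δ·Π!·Σ² = 625/36036  (sign +1)
combine: 4πI² = 693·20/1001·625/36036 = 3125/13013
take √, sign +1: I = 0.13823925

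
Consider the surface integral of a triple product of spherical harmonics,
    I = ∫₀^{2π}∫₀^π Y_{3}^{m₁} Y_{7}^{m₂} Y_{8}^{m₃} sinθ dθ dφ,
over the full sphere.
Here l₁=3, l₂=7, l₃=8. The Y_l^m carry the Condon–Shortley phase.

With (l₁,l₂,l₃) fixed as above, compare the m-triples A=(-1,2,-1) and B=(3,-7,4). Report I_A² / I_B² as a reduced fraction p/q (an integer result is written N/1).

l's match ⇒ only the (l;m) 3-j factors differ between A and B.
A: triangle coeff Δ(3,7,8) = 1/5290740; Σ_t [0,2]: t=0:+1/104509440 t=1:−1/5806080 t=2:+1/4838400 = 23/522547200; (3j)²=529/377910 [(3 7 8; -1 2 -1)], sign=-1
B: triangle coeff Δ(3,7,8) = 1/5290740; Σ_t [0,0]: t=0:+1/22992076800 = 1/22992076800; (3j)²=1/3876 [(3 7 8; 3 -7 4)], sign=+1
I_A²/I_B² = (529/377910)/(1/3876) = 1058/195

1058/195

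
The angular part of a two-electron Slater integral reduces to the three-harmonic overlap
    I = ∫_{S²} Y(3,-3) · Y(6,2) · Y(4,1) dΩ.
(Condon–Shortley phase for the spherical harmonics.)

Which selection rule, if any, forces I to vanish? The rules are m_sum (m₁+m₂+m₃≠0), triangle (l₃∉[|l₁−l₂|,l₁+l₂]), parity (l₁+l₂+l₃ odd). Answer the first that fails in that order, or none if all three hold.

parity

m₁+m₂+m₃ = -3 + 2 + 1 = 0  ✓
triangle: |3−6|=3 ≤ l₃=4 ≤ 3+6=9  ✓
parity: l₁+l₂+l₃ = 13 is odd  ✗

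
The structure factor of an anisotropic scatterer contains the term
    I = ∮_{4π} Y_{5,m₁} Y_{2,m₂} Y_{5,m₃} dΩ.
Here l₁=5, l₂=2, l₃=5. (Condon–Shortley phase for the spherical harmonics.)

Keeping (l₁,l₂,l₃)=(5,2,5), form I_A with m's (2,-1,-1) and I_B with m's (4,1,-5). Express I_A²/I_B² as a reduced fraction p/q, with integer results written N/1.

14/45

l's match ⇒ only the (l;m) 3-j factors differ between A and B.
A: triangle coeff Δ(5,2,5) = 1/38610; Σ_t [0,1]: t=0:+1/1440 t=1:−1/2880 = 1/2880; (3j)²=7/715 [(5 2 5; 2 -1 -1)], sign=+1
B: triangle coeff Δ(5,2,5) = 1/38610; Σ_t [1,1]: t=1:−1/80640 = -1/80640; (3j)²=9/286 [(5 2 5; 4 1 -5)], sign=-1
I_A²/I_B² = (7/715)/(9/286) = 14/45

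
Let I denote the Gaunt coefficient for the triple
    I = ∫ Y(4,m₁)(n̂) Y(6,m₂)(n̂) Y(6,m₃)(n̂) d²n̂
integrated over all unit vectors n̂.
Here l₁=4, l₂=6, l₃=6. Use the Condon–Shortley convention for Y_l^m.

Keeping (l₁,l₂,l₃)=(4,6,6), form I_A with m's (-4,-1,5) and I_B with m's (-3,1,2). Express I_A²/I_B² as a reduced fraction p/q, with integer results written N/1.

Same 4,6,6: normalisation and zero-m 3j drop out of the ratio.
A: Δ: 4! 4! 8! / 17! → 1/15315300; sum: t=4:+1/2903040 = 1/2903040; 3j²(4 6 6; -4 -1 5) = Δ·Π!·Σ² = 5/663  (sign -1)
B: Δ: 4! 4! 8! / 17! → 1/15315300; sum: t=3:−1/82944 t=4:+1/103680 = -1/414720; 3j²(4 6 6; -3 1 2) = Δ·Π!·Σ² = 49/43758  (sign -1)
I_A²/I_B² = (5/663)/(49/43758) = 330/49

330/49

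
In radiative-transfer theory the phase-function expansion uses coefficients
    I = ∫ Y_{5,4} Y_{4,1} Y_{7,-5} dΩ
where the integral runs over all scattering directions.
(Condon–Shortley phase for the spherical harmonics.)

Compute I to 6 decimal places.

0.077064

Checks pass: Σm=0; 16 even; l₃=7∈[1,9].
(2·5+1)(2·4+1)(2·7+1) = 1485
Δ: 2! 8! 6! / 17! → 1/6126120
sum: t=0:+1/69120 t=1:−1/20736 t=2:+1/69120 = -1/51840
3j²(5 4 7; 0 0 0) = Δ·Π!·Σ² = 280/21879  (sign +1)
sum: t=0:+1/1209600 t=1:−1/1935360 = 1/3225600
3j²(5 4 7; 4 1 -5) = Δ·Π!·Σ² = 243/61880  (sign +1)
combine: 4πI² = 1485·280/21879·243/61880 = 3645/48841
take √, sign +1: I = 0.07706400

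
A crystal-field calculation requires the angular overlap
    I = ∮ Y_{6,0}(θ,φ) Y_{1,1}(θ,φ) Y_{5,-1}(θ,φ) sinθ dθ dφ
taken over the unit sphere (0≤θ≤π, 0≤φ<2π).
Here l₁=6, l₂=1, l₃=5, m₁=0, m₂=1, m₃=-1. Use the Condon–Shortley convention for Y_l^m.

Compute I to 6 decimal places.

Rules hold: Σm=0, L=12 even, 5≤5≤7.
N = 13·3·11 = 429
Δ = 2!·10!·0!/13! = 1/858
Racah Σ t=1..1: t=1:−1/14400 = -1/14400
⇒ 3j(6 1 5; 0 0 0)² = 6/143, sgn +1
Racah Σ t=2..2: t=2:+1/34560 = 1/34560
⇒ 3j(6 1 5; 0 1 -1)² = 5/286, sgn +1
4πI² = N·(3j₀)²·(3jₘ)² = 45/143
I = +1·√(0.314685/4π) = 0.15824621

0.158246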